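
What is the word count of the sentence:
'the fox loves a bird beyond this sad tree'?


Split into words: the | fox | loves | a | bird | beyond | this | sad | tree = 9 words.

9


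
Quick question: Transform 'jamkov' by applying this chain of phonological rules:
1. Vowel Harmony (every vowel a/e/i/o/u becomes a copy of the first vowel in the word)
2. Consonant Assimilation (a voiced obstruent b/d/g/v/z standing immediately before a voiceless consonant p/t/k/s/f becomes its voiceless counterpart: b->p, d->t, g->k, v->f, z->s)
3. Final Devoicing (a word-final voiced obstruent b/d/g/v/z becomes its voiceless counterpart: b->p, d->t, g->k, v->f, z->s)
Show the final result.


Starting form: 'jamkov'
Rule 1: Vowel Harmony: all vowels become 'a' (matching first vowel). 'jamkov' -> 'jamkav'
Rule 2: Consonant Assimilation: no voiced obstruent (b/d/g/v/z) stands immediately before a voiceless consonant (p/t/k/s/f). No change.
Rule 3: Final Devoicing: word-final voiced obstruent 'v' becomes voiceless 'f'. 'jamkav' -> 'jamkaf'
Final form: 'jamkaf'

jamkaf


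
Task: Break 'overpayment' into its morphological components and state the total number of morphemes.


Step 1: Identify prefix: 'over' (meaning: excessively)
Step 2: Identify root: 'pay'
Step 3: Identify suffix(es): 'ment'
Decomposition: over- (prefix: excessively) + pay (root) + -ment (suffix: action/result)
Total morphemes: 3

3 morphemes (over- (prefix: excessively) + pay (root) + -ment (suffix: action/result))


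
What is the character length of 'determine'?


Spell out 'determine' and number each letter: d(1), e(2), t(3), e(4), r(5), m(6), i(7), n(8), e(9). Total: 9 letters.

9


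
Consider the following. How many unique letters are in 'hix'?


Unique letters in 'hix': {h, i, x} = 3 distinct letters.

3


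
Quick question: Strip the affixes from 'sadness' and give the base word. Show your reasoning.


Remove suffix '-ness' from 'sadness' to get root 'sad'.

sad


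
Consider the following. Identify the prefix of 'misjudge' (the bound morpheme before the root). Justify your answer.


The word 'misjudge' = 'mis' (prefix) + 'judge' (root). The prefix is 'mis'.

mis


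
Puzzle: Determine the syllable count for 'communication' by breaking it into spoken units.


Break 'communication' into syllables: com-mu-ni-ca-tion -> com | mu | ni | ca | tion = 5 syllables

5 syllables


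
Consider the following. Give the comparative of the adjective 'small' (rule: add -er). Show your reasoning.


Apply comparative formation (add -er): 'small' -> 'smaller'.

smaller


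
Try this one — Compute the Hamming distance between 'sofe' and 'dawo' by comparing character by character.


Alignment:
Position 1: 's' vs 'd' = DIFFER
Position 2: 'o' vs 'a' = DIFFER
Position 3: 'f' vs 'w' = DIFFER
Position 4: 'e' vs 'o' = DIFFER
Total differences: 4

4


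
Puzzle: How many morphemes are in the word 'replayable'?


Decomposition: re- (prefix) + play (root) + -able (suffix) = 3 morpheme(s)

3 morphemes


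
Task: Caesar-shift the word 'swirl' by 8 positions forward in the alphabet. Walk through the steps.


Shift each letter by 8: s -> a, w -> e, i -> q, r -> z, l -> t. Result: 'aeqzt'.

aeqzt


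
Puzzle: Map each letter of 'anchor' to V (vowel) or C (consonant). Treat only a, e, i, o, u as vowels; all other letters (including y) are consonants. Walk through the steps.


Letter mapping: a = V, n = C, c = C, h = C, o = V, r = C.

VCCCVC


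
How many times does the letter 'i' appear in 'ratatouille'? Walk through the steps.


Letter 'i' in 'ratatouille': found at position(s) 8 = 1 occurrence(s).

1


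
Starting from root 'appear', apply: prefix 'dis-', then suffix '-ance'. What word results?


Step 1: Add prefix 'dis-' to 'appear' = 'disappear'
Step 2: Add suffix '-ance' to 'disappear' = 'disappearance'

disappearance


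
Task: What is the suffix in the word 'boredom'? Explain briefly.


The word 'boredom' = 'bore' (root) + '-dom' (suffix). The suffix is '-dom'.

dom


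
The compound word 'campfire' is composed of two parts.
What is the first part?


Split 'campfire' into 'camp' + 'fire'. The first part is 'camp'.

camp


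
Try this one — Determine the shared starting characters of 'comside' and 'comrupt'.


Compare from the start: 3 characters match: 'com'. Mismatch at position 4: 's' vs 'r'.

com


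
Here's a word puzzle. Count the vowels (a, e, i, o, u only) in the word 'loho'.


Vowels in 'loho': o, o = 2 vowels.

2


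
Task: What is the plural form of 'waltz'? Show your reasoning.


Apply rule: Add -es (sibilant/fricative ending). 'waltz' becomes 'waltzes'.

waltzes


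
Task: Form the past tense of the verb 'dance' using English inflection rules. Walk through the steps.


Apply rule: Add -d (word ends in -e). 'dance' becomes 'danced'.

danced


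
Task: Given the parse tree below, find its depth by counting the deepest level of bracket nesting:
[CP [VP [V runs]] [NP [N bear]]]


Count bracket nesting levels:
'[' at pos 0: depth = 1
'[' at pos 4: depth = 2
'[' at pos 8: depth = 3
'[' at pos 18: depth = 2
'[' at pos 22: depth = 3
Maximum depth reached: 3

3


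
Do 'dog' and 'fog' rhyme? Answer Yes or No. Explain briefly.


Rime (stressed vowel + following sounds) of 'dog': -og = /ɒg/
Rime of 'fog': -og = /ɒg/
/ɒg/ and /ɒg/ are the same ending sound, so the words rhyme.

Yes


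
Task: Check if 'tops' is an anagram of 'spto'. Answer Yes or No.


Sorted letters of 'tops': 'opst'
Sorted letters of 'spto': 'opst'
They match.

Yes


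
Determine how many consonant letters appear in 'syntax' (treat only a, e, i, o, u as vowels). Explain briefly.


Consonants in 'syntax': s, y, n, t, x = 5 consonants.

5


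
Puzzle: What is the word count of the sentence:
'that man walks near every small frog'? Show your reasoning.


Split into words: that | man | walks | near | every | small | frog = 7 words.

7


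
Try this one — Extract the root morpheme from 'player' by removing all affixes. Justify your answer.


Remove suffix '-er' from 'player' to get root 'play'.

play


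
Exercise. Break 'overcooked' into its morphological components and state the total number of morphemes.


Step 1: Identify prefix: 'over' (meaning: excessively)
Step 2: Identify root: 'cook'
Step 3: Identify suffix(es): 'ed'
Decomposition: over- (prefix: excessively) + cook (root) + -ed (suffix: past)
Total morphemes: 3

3 morphemes (over- (prefix: excessively) + cook (root) + -ed (suffix: past))


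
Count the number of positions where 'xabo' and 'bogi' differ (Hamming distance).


Alignment:
Position 1: 'x' vs 'b' = DIFFER
Position 2: 'a' vs 'o' = DIFFER
Position 3: 'b' vs 'g' = DIFFER
Position 4: 'o' vs 'i' = DIFFER
Total differences: 4

4


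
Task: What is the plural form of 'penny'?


Apply rule: Change -y to -ies (consonant + y). 'penny' becomes 'pennies'.

pennies


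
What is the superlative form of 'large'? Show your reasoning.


Apply superlative formation (ends in e: add -st): 'large' -> 'largest'.

largest


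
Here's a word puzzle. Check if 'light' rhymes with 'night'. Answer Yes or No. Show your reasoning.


Rime (stressed vowel + following sounds) of 'light': -ight = /aɪt/
Rime of 'night': -ight = /aɪt/
/aɪt/ and /aɪt/ are the same ending sound, so the words rhyme.

Yes


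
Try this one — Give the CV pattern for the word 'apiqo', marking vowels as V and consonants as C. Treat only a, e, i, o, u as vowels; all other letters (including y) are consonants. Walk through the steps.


Letter mapping: a = V, p = C, i = V, q = C, o = V.

VCVCV


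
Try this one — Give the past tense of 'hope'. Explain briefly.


Apply rule: Add -d (word ends in -e). 'hope' becomes 'hoped'.

hoped


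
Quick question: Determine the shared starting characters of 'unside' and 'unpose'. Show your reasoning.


Compare from the start: 2 characters match: 'un'. Mismatch at position 3: 's' vs 'p'.

un


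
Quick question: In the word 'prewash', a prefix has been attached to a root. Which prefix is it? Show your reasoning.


The word 'prewash' = 'pre' (prefix) + 'wash' (root). The prefix is 'pre'.

pre


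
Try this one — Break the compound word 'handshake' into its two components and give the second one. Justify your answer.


Split 'handshake' into 'hand' + 'shake'. The second part is 'shake'.

shake


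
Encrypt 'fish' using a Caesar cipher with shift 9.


Shift each letter by 9: f -> o, i -> r, s -> b, h -> q. Result: 'orbq'.

orbq


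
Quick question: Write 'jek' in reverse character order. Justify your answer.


Reverse 'jek' character by character: 'kej'.

kej


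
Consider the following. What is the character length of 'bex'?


Spell out 'bex' and number each letter: b(1), e(2), x(3). Total: 3 letters.

3


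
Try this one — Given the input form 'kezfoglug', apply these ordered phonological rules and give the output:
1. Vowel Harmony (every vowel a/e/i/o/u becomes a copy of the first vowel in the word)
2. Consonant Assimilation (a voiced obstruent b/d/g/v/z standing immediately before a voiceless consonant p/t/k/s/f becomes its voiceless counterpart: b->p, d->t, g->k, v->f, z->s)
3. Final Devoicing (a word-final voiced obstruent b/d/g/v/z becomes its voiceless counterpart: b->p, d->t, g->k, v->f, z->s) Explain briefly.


Starting form: 'kezfoglug'
Rule 1: Vowel Harmony: all vowels become 'e' (matching first vowel). 'kezfoglug' -> 'kezfegleg'
Rule 2: Consonant Assimilation: voiced obstruent before voiceless consonant becomes voiceless ('zf' -> 'sf'). 'kezfegleg' -> 'kesfegleg'
Rule 3: Final Devoicing: word-final voiced obstruent 'g' becomes voiceless 'k'. 'kesfegleg' -> 'kesfeglek'
Final form: 'kesfeglek'

kesfeglek


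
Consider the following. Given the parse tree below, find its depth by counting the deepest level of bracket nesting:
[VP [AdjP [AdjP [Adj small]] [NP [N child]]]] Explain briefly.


Count bracket nesting levels:
'[' at pos 0: depth = 1
'[' at pos 4: depth = 2
'[' at pos 10: depth = 3
'[' at pos 16: depth = 4
'[' at pos 29: depth = 3
'[' at pos 33: depth = 4
Maximum depth reached: 4

4


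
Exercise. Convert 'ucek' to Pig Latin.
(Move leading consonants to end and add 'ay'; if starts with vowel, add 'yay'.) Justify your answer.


'ucek' starts with a vowel, so add 'yay': 'ucekyay'.

ucekyay


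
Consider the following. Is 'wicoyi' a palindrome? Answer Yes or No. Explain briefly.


Forward: 'wicoyi'
Reversed: 'iyociw'
They differ.

No


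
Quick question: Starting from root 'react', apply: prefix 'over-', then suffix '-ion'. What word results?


Step 1: Add prefix 'over-' to 'react' = 'overreact'
Step 2: Add suffix '-ion' to 'overreact' = 'overreaction'

overreaction


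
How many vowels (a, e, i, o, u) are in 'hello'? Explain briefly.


Vowels in 'hello': e, o = 2 vowels.

2


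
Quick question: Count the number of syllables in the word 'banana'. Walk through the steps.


Break 'banana' into syllables: ba-na-na -> ba | na | na = 3 syllables

3 syllables


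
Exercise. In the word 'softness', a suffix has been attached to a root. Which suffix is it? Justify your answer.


The word 'softness' = 'soft' (root) + '-ness' (suffix). The suffix is '-ness'.

ness


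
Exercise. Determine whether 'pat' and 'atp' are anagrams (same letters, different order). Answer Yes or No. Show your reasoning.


Sorted letters of 'pat': 'apt'
Sorted letters of 'atp': 'apt'
They match.

Yes


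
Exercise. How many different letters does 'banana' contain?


Unique letters in 'banana': {a, b, n} = 3 distinct letters.

3


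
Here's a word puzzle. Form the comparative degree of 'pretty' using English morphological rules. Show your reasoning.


Apply comparative formation (consonant + y: change y to i, add -er): 'pretty' -> 'prettier'.

prettier


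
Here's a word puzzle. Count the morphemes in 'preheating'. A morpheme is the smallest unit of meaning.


Decomposition: pre- (prefix) + heat (root) + -ing (suffix) = 3 morpheme(s)

3 morphemes


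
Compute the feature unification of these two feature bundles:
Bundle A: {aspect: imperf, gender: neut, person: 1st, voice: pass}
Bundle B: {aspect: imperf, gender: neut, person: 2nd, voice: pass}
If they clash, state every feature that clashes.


Compare features:
aspect: A=imperf vs B=imperf -> unified: imperf
gender: A=neut vs B=neut -> unified: neut
person: A=1st vs B=2nd -> CLASH
voice: A=pass vs B=pass -> unified: pass
Clash detected on feature 'person' (1st vs 2nd); unification fails.

CLASH on 'person' (1st vs 2nd)


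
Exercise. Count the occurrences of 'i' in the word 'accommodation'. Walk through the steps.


Letter 'i' in 'accommodation': found at position(s) 11 = 1 occurrence(s).

1


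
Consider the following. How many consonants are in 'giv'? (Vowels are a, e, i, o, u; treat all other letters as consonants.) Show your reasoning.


Consonants in 'giv': g, v = 2 consonants.

2


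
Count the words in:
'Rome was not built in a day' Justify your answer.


Split into words: Rome | was | not | built | in | a | day = 7 words.

7


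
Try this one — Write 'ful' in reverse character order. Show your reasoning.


Reverse 'ful' character by character: 'luf'.

luf


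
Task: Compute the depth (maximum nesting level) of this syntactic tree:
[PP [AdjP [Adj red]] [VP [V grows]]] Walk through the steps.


Count bracket nesting levels:
'[' at pos 0: depth = 1
'[' at pos 4: depth = 2
'[' at pos 10: depth = 3
'[' at pos 21: depth = 2
'[' at pos 25: depth = 3
Maximum depth reached: 3

3


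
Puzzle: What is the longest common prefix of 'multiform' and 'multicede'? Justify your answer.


Compare from the start: 5 characters match: 'multi'. Mismatch at position 6: 'f' vs 'c'.

multi


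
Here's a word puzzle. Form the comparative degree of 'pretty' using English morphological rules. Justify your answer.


Apply comparative formation (consonant + y: change y to i, add -er): 'pretty' -> 'prettier'.

prettier


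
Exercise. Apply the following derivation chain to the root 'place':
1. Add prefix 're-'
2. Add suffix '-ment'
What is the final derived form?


Step 1: Add prefix 're-' to 'place' = 'replace'
Step 2: Add suffix '-ment' to 'replace' = 'replacement'

replacement


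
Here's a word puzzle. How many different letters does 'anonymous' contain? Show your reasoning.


Unique letters in 'anonymous': {a, m, n, o, s, u, y} = 7 distinct letters.

7


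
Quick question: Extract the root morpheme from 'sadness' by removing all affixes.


Remove suffix '-ness' from 'sadness' to get root 'sad'.

sad


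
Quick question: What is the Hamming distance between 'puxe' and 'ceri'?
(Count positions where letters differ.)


Alignment:
Position 1: 'p' vs 'c' = DIFFER
Position 2: 'u' vs 'e' = DIFFER
Position 3: 'x' vs 'r' = DIFFER
Position 4: 'e' vs 'i' = DIFFER
Total differences: 4

4


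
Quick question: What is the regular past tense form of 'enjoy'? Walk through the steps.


Apply rule: Add -ed. 'enjoy' becomes 'enjoyed'.

enjoyed


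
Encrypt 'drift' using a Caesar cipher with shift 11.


Shift each letter by 11: d -> o, r -> c, i -> t, f -> q, t -> e. Result: 'octqe'.

octqe


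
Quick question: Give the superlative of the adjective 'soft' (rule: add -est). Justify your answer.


Apply superlative formation (add -est): 'soft' -> 'softest'.

softest


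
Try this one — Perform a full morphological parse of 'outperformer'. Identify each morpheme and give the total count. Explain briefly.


Step 1: Identify prefix: 'out' (meaning: surpass)
Step 2: Identify root: 'perform'
Step 3: Identify suffix(es): 'er'
Decomposition: out- (prefix: surpass) + perform (root) + -er (suffix: one who)
Total morphemes: 3

3 morphemes (out- (prefix: surpass) + perform (root) + -er (suffix: one who))


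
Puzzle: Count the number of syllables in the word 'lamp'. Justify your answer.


Break 'lamp' into syllables: lamp -> lamp = 1 syllable

1 syllable


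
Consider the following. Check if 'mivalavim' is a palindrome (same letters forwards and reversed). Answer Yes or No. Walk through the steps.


Forward: 'mivalavim'
Reversed: 'mivalavim'
They are identical.

Yes


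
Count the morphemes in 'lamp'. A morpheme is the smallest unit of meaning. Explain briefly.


Decomposition: lamp (free morpheme) = 1 morpheme(s)

1 morphemes


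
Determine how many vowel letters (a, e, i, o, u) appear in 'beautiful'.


Vowels in 'beautiful': e, a, u, i, u = 5 vowels.

5


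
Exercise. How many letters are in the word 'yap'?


Spell out 'yap' and number each letter: y(1), a(2), p(3). Total: 3 letters.

3


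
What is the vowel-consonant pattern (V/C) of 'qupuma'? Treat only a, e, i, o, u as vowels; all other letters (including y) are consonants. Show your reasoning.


Letter mapping: q = C, u = V, p = C, u = V, m = C, a = V.

CVCVCV


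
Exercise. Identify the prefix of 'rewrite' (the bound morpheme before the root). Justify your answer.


The word 'rewrite' = 're' (prefix) + 'write' (root). The prefix is 're'.

re


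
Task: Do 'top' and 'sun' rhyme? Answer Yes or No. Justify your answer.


Rime (stressed vowel + following sounds) of 'top': -op = /ɒp/
Rime of 'sun': -un = /ʌn/
/ɒp/ and /ʌn/ are different ending sounds, so the words do not rhyme.

No


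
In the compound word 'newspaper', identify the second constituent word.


Split 'newspaper' into 'news' + 'paper'. The second part is 'paper'.

paper


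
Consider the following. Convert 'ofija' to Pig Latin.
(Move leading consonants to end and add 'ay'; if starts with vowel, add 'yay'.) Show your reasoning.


'ofija' starts with a vowel, so add 'yay': 'ofijayay'.

ofijayay


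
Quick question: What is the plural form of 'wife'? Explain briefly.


Apply rule: Change -fe to -ves. 'wife' becomes 'wives'.

wives


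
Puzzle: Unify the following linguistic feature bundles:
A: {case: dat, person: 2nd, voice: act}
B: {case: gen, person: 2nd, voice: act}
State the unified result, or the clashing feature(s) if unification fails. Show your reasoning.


Compare features:
case: A=dat vs B=gen -> CLASH
person: A=2nd vs B=2nd -> unified: 2nd
voice: A=act vs B=act -> unified: act
Clash detected on feature 'case' (dat vs gen); unification fails.

CLASH on 'case' (dat vs gen)


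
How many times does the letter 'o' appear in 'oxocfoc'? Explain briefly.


Letter 'o' in 'oxocfoc': found at position(s) 1, 3, 6 = 3 occurrence(s).

3


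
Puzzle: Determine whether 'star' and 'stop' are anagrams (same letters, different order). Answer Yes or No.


Sorted letters of 'star': 'arst'
Sorted letters of 'stop': 'opst'
They do not match.

No


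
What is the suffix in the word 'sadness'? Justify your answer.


The word 'sadness' = 'sad' (root) + '-ness' (suffix). The suffix is '-ness'.

ness


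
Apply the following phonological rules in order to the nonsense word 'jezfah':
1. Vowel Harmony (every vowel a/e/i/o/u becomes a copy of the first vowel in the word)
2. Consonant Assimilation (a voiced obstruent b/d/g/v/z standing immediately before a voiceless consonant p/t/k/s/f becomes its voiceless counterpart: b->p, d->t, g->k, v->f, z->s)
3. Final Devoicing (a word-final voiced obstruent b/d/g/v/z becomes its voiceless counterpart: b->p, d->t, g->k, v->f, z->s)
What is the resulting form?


Starting form: 'jezfah'
Rule 1: Vowel Harmony: all vowels become 'e' (matching first vowel). 'jezfah' -> 'jezfeh'
Rule 2: Consonant Assimilation: voiced obstruent before voiceless consonant becomes voiceless ('zf' -> 'sf'). 'jezfeh' -> 'jesfeh'
Rule 3: Final Devoicing: final consonant 'h' is not one of the voiced obstruents b/d/g/v/z. No change.
Final form: 'jesfeh'

jesfeh


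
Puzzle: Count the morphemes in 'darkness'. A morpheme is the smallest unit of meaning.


Decomposition: dark (root) + -ness (suffix) = 2 morpheme(s)

2 morphemes


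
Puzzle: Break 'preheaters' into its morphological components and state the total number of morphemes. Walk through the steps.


Step 1: Identify prefix: 'pre' (meaning: before)
Step 2: Identify root: 'heat'
Step 3: Identify suffix(es): 'er, s'
Decomposition: pre- (prefix: before) + heat (root) + -er (suffix: one who) + -s (plural)
Total morphemes: 4

4 morphemes (pre- (prefix: before) + heat (root) + -er (suffix: one who) + -s (plural))


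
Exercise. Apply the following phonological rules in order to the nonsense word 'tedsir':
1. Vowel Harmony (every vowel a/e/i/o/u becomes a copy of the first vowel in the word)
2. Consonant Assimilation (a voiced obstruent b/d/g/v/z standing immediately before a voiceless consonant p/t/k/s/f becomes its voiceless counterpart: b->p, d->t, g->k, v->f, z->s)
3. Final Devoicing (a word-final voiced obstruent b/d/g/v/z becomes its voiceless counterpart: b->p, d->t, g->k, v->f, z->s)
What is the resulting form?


Starting form: 'tedsir'
Rule 1: Vowel Harmony: all vowels become 'e' (matching first vowel). 'tedsir' -> 'tedser'
Rule 2: Consonant Assimilation: voiced obstruent before voiceless consonant becomes voiceless ('ds' -> 'ts'). 'tedser' -> 'tetser'
Rule 3: Final Devoicing: final consonant 'r' is not one of the voiced obstruents b/d/g/v/z. No change.
Final form: 'tetser'

tetser


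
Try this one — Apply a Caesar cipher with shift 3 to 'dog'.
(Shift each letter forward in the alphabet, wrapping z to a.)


Shift each letter by 3: d -> g, o -> r, g -> j. Result: 'grj'.

grj


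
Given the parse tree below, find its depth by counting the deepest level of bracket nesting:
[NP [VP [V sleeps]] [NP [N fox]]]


Count bracket nesting levels:
'[' at pos 0: depth = 1
'[' at pos 4: depth = 2
'[' at pos 8: depth = 3
'[' at pos 20: depth = 2
'[' at pos 24: depth = 3
Maximum depth reached: 3

3


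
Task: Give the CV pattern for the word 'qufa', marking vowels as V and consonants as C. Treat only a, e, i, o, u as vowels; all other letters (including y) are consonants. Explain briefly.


Letter mapping: q = C, u = V, f = C, a = V.

CVCV


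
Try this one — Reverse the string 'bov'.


Reverse 'bov' character by character: 'vob'.

vob


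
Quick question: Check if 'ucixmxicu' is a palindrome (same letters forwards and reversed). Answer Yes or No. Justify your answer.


Forward: 'ucixmxicu'
Reversed: 'ucixmxicu'
They are identical.

Yes


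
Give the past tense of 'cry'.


Apply rule: Change -y to -ied. 'cry' becomes 'cried'.

cried


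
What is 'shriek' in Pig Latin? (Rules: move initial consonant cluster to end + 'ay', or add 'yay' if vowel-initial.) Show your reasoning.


'shriek': move consonant cluster 'shr' to end and add 'ay': 'iekshray'.

iekshray


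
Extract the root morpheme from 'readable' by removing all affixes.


Remove suffix '-able' from 'readable' to get root 'read'.

read


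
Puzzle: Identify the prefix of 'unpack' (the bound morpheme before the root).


The word 'unpack' = 'un' (prefix) + 'pack' (root). The prefix is 'un'.

un


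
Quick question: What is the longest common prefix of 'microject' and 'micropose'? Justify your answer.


Compare from the start: 5 characters match: 'micro'. Mismatch at position 6: 'j' vs 'p'.

micro


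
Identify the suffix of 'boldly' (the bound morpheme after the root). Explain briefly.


The word 'boldly' = 'bold' (root) + '-ly' (suffix). The suffix is '-ly'.

ly


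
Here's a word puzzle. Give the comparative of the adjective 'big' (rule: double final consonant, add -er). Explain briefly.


Apply comparative formation (double final consonant, add -er): 'big' -> 'bigger'.

bigger


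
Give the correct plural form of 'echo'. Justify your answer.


Apply rule: Add -es (consonant + o). 'echo' becomes 'echoes'.

echoes


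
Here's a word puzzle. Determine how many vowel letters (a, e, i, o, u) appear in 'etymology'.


Vowels in 'etymology': e, o, o = 3 vowels.

3


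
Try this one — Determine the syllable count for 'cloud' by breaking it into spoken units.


Break 'cloud' into syllables: cloud -> cloud = 1 syllable

1 syllable


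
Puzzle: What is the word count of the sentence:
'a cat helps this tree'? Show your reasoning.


Split into words: a | cat | helps | this | tree = 5 words.

5


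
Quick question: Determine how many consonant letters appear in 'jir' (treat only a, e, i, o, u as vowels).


Consonants in 'jir': j, r = 2 consonants.

2


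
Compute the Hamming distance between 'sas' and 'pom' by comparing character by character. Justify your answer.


Alignment:
Position 1: 's' vs 'p' = DIFFER
Position 2: 'a' vs 'o' = DIFFER
Position 3: 's' vs 'm' = DIFFER
Total differences: 3

3


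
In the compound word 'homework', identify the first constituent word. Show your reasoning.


Split 'homework' into 'home' + 'work'. The first part is 'home'.

home


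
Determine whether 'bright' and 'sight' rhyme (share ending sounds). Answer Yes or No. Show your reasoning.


Rime (stressed vowel + following sounds) of 'bright': -ight = /aɪt/
Rime of 'sight': -ight = /aɪt/
/aɪt/ and /aɪt/ are the same ending sound, so the words rhyme.

Yes


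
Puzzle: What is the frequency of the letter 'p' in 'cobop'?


Letter 'p' in 'cobop': found at position(s) 5 = 1 occurrence(s).

1


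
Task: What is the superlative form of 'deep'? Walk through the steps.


Apply superlative formation (add -est): 'deep' -> 'deepest'.

deepest


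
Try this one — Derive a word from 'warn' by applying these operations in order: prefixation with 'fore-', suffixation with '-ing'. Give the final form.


Step 1: Add prefix 'fore-' to 'warn' = 'forewarn'
Step 2: Add suffix '-ing' to 'forewarn' = 'forewarning'

forewarning


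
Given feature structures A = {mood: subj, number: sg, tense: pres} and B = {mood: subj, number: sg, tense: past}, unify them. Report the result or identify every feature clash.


Compare features:
mood: A=subj vs B=subj -> unified: subj
number: A=sg vs B=sg -> unified: sg
tense: A=pres vs B=past -> CLASH
Clash detected on feature 'tense' (pres vs past); unification fails.

CLASH on 'tense' (pres vs past)


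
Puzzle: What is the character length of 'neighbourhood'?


Spell out 'neighbourhood' and number each letter: n(1), e(2), i(3), g(4), h(5), b(6), o(7), u(8), r(9), h(10), o(11), o(12), d(13). Total: 13 letters.

13


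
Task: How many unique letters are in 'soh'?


Unique letters in 'soh': {h, o, s} = 3 distinct letters.

3


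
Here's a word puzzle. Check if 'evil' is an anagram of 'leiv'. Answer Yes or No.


Sorted letters of 'evil': 'eilv'
Sorted letters of 'leiv': 'eilv'
They match.

Yes


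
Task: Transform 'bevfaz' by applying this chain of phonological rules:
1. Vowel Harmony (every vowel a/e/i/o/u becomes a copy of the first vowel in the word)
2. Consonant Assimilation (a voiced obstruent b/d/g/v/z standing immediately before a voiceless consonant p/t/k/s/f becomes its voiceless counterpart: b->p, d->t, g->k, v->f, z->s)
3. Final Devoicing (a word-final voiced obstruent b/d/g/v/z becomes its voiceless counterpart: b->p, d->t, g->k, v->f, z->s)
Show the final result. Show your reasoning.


Starting form: 'bevfaz'
Rule 1: Vowel Harmony: all vowels become 'e' (matching first vowel). 'bevfaz' -> 'bevfez'
Rule 2: Consonant Assimilation: voiced obstruent before voiceless consonant becomes voiceless ('vf' -> 'ff'). 'bevfez' -> 'beffez'
Rule 3: Final Devoicing: word-final voiced obstruent 'z' becomes voiceless 's'. 'beffez' -> 'beffes'
Final form: 'beffes'

beffes


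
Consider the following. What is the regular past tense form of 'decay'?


Apply rule: Add -ed. 'decay' becomes 'decayed'.

decayed


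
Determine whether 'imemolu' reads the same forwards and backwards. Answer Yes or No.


Forward: 'imemolu'
Reversed: 'ulomemi'
They differ.

No


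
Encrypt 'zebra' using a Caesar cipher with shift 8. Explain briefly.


Shift each letter by 8: z -> h, e -> m, b -> j, r -> z, a -> i. Result: 'hmjzi'.

hmjzi


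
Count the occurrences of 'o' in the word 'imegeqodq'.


Letter 'o' in 'imegeqodq': found at position(s) 7 = 1 occurrence(s).

1


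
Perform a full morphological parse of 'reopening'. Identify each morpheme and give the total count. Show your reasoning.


Step 1: Identify prefix: 're' (meaning: again)
Step 2: Identify root: 'open'
Step 3: Identify suffix(es): 'ing'
Decomposition: re- (prefix: again) + open (root) + -ing (suffix: ongoing action)
Total morphemes: 3

3 morphemes (re- (prefix: again) + open (root) + -ing (suffix: ongoing action))


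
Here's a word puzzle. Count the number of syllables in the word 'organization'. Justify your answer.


Break 'organization' into syllables: or-gan-i-za-tion -> or | gan | i | za | tion = 5 syllables

5 syllables


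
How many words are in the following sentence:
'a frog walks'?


Split into words: a | frog | walks = 3 words.

3


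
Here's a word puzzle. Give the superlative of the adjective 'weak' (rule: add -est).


Apply superlative formation (add -est): 'weak' -> 'weakest'.

weakest


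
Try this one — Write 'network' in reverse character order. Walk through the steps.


Reverse 'network' character by character: 'krowten'.

krowten


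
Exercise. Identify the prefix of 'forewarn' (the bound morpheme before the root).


The word 'forewarn' = 'fore' (prefix) + 'warn' (root). The prefix is 'fore'.

fore


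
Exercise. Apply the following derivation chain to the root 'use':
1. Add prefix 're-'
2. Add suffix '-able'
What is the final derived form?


Step 1: Add prefix 're-' to 'use' = 'reuse'
Step 2: Add suffix '-able' to 'reuse' = 'reusable'

reusable


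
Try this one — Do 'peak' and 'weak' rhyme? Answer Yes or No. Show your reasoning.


Rime (stressed vowel + following sounds) of 'peak': -eak = /iːk/
Rime of 'weak': -eak = /iːk/
/iːk/ and /iːk/ are the same ending sound, so the words rhyme.

Yes


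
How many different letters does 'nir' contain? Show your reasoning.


Unique letters in 'nir': {i, n, r} = 3 distinct letters.

3


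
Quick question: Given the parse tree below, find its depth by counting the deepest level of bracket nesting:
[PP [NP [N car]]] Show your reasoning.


Count bracket nesting levels:
'[' at pos 0: depth = 1
'[' at pos 4: depth = 2
'[' at pos 8: depth = 3
Maximum depth reached: 3

3


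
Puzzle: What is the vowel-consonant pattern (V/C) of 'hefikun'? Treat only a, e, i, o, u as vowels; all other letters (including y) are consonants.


Letter mapping: h = C, e = V, f = C, i = V, k = C, u = V, n = C.

CVCVCVC


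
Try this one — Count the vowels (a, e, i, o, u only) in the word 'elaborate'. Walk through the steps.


Vowels in 'elaborate': e, a, o, a, e = 5 vowels.

5


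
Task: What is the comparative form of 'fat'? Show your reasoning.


Apply comparative formation (double final consonant, add -er): 'fat' -> 'fatter'.

fatter


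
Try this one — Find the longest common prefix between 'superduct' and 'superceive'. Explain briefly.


Compare from the start: 5 characters match: 'super'. Mismatch at position 6: 'd' vs 'c'.

super


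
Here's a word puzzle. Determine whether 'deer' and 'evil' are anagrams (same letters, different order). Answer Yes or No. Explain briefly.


Sorted letters of 'deer': 'deer'
Sorted letters of 'evil': 'eilv'
They do not match.

No


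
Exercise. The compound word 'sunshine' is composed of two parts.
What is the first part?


Split 'sunshine' into 'sun' + 'shine'. The first part is 'sun'.

sun


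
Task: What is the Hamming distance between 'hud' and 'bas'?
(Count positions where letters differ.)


Alignment:
Position 1: 'h' vs 'b' = DIFFER
Position 2: 'u' vs 'a' = DIFFER
Position 3: 'd' vs 's' = DIFFER
Total differences: 3

3


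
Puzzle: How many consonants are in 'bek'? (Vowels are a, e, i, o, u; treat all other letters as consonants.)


Consonants in 'bek': b, k = 2 consonants.

2


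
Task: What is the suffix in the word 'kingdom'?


The word 'kingdom' = 'king' (root) + '-dom' (suffix). The suffix is '-dom'.

dom


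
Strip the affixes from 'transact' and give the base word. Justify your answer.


Remove prefix 'trans' from 'transact' to get root 'act'.

act


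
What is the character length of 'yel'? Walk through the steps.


Spell out 'yel' and number each letter: y(1), e(2), l(3). Total: 3 letters.

3


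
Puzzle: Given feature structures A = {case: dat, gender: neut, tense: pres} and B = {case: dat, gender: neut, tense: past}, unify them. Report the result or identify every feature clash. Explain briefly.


Compare features:
case: A=dat vs B=dat -> unified: dat
gender: A=neut vs B=neut -> unified: neut
tense: A=pres vs B=past -> CLASH
Clash detected on feature 'tense' (pres vs past); unification fails.

CLASH on 'tense' (pres vs past)


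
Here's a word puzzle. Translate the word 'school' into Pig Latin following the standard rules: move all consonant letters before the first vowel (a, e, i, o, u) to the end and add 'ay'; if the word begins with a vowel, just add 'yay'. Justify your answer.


'school': move consonant cluster 'sch' to end and add 'ay': 'oolschay'.

oolschay


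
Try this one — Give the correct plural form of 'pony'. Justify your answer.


Apply rule: Change -y to -ies (consonant + y). 'pony' becomes 'ponies'.

ponies


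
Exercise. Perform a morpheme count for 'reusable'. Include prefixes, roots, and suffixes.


Decomposition: re- (prefix) + use (root) + -able (suffix) = 3 morpheme(s)

3 morphemes


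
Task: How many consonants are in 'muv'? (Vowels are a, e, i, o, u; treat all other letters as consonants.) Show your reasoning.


Consonants in 'muv': m, v = 2 consonants.

2


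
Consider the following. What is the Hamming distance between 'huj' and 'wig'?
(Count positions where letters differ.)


Alignment:
Position 1: 'h' vs 'w' = DIFFER
Position 2: 'u' vs 'i' = DIFFER
Position 3: 'j' vs 'g' = DIFFER
Total differences: 3

3


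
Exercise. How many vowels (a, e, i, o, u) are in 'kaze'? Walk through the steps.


Vowels in 'kaze': a, e = 2 vowels.

2


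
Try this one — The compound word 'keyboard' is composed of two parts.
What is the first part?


Split 'keyboard' into 'key' + 'board'. The first part is 'key'.

key


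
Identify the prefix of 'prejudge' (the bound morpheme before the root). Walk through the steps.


The word 'prejudge' = 'pre' (prefix) + 'judge' (root). The prefix is 'pre'.

pre


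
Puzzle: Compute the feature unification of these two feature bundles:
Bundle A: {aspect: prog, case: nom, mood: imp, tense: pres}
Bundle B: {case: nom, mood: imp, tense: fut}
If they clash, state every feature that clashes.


Compare features:
aspect: A=prog vs B=_ -> unified: prog
case: A=nom vs B=nom -> unified: nom
mood: A=imp vs B=imp -> unified: imp
tense: A=pres vs B=fut -> CLASH
Clash detected on feature 'tense' (pres vs fut); unification fails.

CLASH on 'tense' (pres vs fut)


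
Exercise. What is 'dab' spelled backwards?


Reverse 'dab' character by character: 'bad'.

bad


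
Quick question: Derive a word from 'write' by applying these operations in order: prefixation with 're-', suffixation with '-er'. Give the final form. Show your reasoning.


Step 1: Add prefix 're-' to 'write' = 'rewrite'
Step 2: Add suffix '-er' to 'rewrite' = 'rewriter'

rewriter


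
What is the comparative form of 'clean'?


Apply comparative formation (add -er): 'clean' -> 'cleaner'.

cleaner


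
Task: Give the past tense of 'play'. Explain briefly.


Apply rule: Add -ed. 'play' becomes 'played'.

played


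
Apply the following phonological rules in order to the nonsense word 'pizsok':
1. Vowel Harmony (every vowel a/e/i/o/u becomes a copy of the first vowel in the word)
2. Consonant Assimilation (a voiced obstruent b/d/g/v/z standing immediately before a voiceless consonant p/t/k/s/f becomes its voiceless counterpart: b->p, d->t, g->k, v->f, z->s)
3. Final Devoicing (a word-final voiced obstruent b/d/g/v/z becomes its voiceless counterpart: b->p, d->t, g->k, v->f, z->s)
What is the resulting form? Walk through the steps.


Starting form: 'pizsok'
Rule 1: Vowel Harmony: all vowels become 'i' (matching first vowel). 'pizsok' -> 'pizsik'
Rule 2: Consonant Assimilation: voiced obstruent before voiceless consonant becomes voiceless ('zs' -> 'ss'). 'pizsik' -> 'pissik'
Rule 3: Final Devoicing: final consonant 'k' is not one of the voiced obstruents b/d/g/v/z. No change.
Final form: 'pissik'

pissik


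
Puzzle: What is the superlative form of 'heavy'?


Apply superlative formation (consonant + y: change y to i, add -est): 'heavy' -> 'heaviest'.

heaviest


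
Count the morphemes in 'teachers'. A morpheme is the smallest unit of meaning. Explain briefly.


Decomposition: teach (root) + -er (suffix) + -s (plural) = 3 morpheme(s)

3 morphemes


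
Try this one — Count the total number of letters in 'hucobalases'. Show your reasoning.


Spell out 'hucobalases' and number each letter: h(1), u(2), c(3), o(4), b(5), a(6), l(7), a(8), s(9), e(10), s(11). Total: 11 letters.

11


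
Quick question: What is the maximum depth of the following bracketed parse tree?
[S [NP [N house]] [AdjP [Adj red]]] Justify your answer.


Count bracket nesting levels:
'[' at pos 0: depth = 1
'[' at pos 3: depth = 2
'[' at pos 7: depth = 3
'[' at pos 18: depth = 2
'[' at pos 24: depth = 3
Maximum depth reached: 3

3


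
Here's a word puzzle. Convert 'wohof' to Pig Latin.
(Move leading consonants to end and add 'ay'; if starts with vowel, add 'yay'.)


'wohof': move consonant cluster 'w' to end and add 'ay': 'ohofway'.

ohofway


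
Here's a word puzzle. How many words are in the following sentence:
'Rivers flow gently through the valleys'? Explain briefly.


Split into words: Rivers | flow | gently | through | the | valleys = 6 words.

6


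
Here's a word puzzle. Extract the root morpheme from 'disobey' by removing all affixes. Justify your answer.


Remove prefix 'dis' from 'disobey' to get root 'obey'.

obey


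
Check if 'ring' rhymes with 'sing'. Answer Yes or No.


Rime (stressed vowel + following sounds) of 'ring': -ing = /ɪŋ/
Rime of 'sing': -ing = /ɪŋ/
/ɪŋ/ and /ɪŋ/ are the same ending sound, so the words rhyme.

Yes


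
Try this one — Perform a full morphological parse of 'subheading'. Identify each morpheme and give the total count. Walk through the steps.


Step 1: Identify prefix: 'sub' (meaning: below)
Step 2: Identify root: 'head'
Step 3: Identify suffix(es): 'ing'
Decomposition: sub- (prefix: below) + head (root) + -ing (suffix: ongoing/result)
Total morphemes: 3

3 morphemes (sub- (prefix: below) + head (root) + -ing (suffix: ongoing/result))


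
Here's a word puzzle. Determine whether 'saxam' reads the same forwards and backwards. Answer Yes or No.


Forward: 'saxam'
Reversed: 'maxas'
They differ.

No


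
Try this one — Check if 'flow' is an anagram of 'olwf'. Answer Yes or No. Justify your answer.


Sorted letters of 'flow': 'flow'
Sorted letters of 'olwf': 'flow'
They match.

Yes


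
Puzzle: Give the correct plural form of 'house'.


Apply rule: Add -s. 'house' becomes 'houses'.

houses


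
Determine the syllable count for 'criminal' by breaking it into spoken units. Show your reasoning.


Break 'criminal' into syllables: crim-i-nal -> crim | i | nal = 3 syllables

3 syllables


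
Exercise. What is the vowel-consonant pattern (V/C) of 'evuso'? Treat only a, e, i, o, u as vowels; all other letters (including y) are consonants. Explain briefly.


Letter mapping: e = V, v = C, u = V, s = C, o = V.

VCVCV
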